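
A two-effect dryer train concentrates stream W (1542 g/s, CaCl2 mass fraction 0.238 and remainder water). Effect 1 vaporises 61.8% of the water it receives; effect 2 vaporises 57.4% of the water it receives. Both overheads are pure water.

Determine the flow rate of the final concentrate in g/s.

558.2 g/s

water in feed = 1542×0.762 = 1175 g/s.
After stage 1: water left = (1−0.618)×1175 = 448.85; stream total = 815.85 g/s.
After stage 2: water left = (1−0.574)×448.85 = 191.21; final concentrate = 558.21 g/s.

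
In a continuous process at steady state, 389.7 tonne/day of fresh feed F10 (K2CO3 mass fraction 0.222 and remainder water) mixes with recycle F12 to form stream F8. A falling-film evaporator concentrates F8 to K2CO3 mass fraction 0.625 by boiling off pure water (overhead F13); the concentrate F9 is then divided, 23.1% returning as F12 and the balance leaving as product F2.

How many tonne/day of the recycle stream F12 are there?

41.58 tonne/day

Overall K2CO3 balance (none leaves overhead): K2CO3 in fresh feed = K2CO3 in product, i.e. 389.7×0.222 = (1−0.231)·F9·0.625.
F9 = 86.513/(0.625×0.769) = 180 tonne/day.
Recycle F12 = 0.231×180 = 41.58 tonne/day.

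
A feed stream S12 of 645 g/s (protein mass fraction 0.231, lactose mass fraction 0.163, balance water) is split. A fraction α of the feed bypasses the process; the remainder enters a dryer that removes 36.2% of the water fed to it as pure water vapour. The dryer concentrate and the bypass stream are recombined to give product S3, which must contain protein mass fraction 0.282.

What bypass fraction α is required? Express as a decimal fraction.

All 645×0.231 = 149 g/s of protein reaches S3, so S3 = 149/0.282 = 528.35 g/s and vapour = 116.65 g/s.
The evaporator receives (1−α)·645 of feed at 0.606 water and removes 0.362 of that water:
0.362×0.606×(1−α)×645 = 116.65
(1−α) = 116.65/141.49 = 0.8244;  α = 0.1756.

0.176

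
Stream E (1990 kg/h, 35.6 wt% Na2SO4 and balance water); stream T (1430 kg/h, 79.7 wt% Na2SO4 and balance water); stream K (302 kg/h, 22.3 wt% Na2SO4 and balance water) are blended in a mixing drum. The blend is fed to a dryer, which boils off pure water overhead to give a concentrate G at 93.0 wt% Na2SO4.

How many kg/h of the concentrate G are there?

Na2SO4 entering = 1990×0.356 + 1430×0.797 + 302×0.223 = 1915.5 kg/h.
All Na2SO4 reports to G, so G = 1915.5/0.930 = 2059.7 kg/h.

2060 kg/h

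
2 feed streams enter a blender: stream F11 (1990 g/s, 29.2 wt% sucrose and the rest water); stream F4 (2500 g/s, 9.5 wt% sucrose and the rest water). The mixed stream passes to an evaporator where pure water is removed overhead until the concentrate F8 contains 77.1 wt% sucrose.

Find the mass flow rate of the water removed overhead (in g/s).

sucrose entering = 1990×0.292 + 2500×0.095 = 818.58 g/s.
All sucrose reports to F8, so F8 = 818.58/0.771 = 1061.7 g/s.
Total feed = 4490 g/s; overhead = 4490 − 1061.7 = 3428.3 g/s.

3428 g/s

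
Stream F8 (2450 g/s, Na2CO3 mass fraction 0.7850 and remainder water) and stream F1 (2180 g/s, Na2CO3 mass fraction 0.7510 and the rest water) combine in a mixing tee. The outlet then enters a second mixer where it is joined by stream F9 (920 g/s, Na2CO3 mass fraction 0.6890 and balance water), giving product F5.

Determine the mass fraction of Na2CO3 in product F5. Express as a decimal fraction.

Overall, product flow = 5550 g/s.
Na2CO3 in = 2450×0.785 + 2180×0.751 + 920×0.689 = 4194.3 g/s.
Na2CO3 fraction in F5 = 0.7557.

0.7557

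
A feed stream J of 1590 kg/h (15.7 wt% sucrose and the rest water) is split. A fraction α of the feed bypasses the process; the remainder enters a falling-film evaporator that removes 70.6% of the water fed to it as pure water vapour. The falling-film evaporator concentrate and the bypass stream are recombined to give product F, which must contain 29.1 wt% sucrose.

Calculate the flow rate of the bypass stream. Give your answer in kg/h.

All 1590×0.157 = 249.63 kg/h of sucrose reaches F, so F = 249.63/0.291 = 857.84 kg/h and vapour = 732.16 kg/h.
The evaporator receives (1−α)·1590 of feed at 0.843 water and removes 0.706 of that water:
0.706×0.843×(1−α)×1590 = 732.16
(1−α) = 732.16/946.3 = 0.7737;  α = 0.2263.
Bypass flow = 0.2263×1590 = 359.8 kg/h.

359.8 kg/h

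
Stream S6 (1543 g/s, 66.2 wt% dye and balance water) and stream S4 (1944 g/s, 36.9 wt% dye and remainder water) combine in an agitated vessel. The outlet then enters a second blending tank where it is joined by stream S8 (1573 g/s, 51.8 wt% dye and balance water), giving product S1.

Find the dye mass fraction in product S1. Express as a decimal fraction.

0.5047

Overall, product flow = 5060 g/s.
dye in = 1543×0.662 + 1944×0.369 + 1573×0.518 = 2553.6 g/s.
dye fraction in S1 = 0.5047.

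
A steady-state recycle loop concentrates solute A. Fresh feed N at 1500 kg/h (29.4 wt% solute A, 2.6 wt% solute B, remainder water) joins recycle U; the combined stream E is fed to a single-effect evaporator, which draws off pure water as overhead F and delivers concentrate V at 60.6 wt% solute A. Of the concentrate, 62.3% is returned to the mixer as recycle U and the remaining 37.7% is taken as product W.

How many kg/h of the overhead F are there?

772.3 kg/h

Overall solute A balance (none leaves overhead): solute A in fresh feed = solute A in product, i.e. 1500×0.294 = (1−0.623)·V·0.606.
V = 441/(0.606×0.377) = 1930.3 kg/h.
Recycle U = 0.623×1930.3 = 1202.6 kg/h.
Combined feed E = 1500 + 1202.6 = 2702.6 kg/h.
Overhead F = E − V = 2702.6 − 1930.3 = 772.28 kg/h.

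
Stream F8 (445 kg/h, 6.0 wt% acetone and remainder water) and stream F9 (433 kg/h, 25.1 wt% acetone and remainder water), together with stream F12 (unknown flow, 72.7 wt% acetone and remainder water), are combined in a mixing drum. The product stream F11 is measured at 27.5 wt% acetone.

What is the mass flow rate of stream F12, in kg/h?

Let F12 be the unknown flow. Total out = 878 + F12.
acetone balance: 135.38 + 0.727·F12 = 0.275·(878 + F12)
(0.727 − 0.275)·F12 = 0.275×878 − 135.38 = 106.07
F12 = 106.07 / 0.452 = 234.66 kg/h

234.7 kg/h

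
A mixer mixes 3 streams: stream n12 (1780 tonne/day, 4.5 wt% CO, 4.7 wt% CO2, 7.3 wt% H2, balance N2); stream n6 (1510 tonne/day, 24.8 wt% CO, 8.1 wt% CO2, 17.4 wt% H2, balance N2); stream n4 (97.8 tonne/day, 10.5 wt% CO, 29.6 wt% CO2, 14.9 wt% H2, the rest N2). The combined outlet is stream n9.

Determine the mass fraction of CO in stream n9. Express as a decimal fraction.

0.137

Total flow out = 1780 + 1510 + 97.8 = 3387.8 tonne/day.
CO in = 1780×0.045 + 1510×0.248 + 97.8×0.105 = 464.85 tonne/day.
CO mass fraction in n9 = 464.85/3387.8 = 0.137.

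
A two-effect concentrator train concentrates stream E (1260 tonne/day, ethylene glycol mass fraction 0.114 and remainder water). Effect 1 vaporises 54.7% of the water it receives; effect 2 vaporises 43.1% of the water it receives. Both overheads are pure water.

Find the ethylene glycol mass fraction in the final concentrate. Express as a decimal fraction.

water in feed = 1260×0.886 = 1116.4 tonne/day.
After stage 1: water left = (1−0.547)×1116.4 = 505.71; stream total = 649.35 tonne/day.
After stage 2: water left = (1−0.431)×505.71 = 287.75; final concentrate = 431.39 tonne/day.
ethylene glycol fraction = 143.64/431.39 = 0.333.

0.333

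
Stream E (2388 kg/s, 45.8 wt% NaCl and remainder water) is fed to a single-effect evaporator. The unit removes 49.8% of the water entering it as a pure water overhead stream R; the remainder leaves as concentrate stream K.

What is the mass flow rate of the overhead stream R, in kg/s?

water entering = 2388×0.542 = 1294.3 kg/s; overhead removed = 0.498×1294.3 = 644.56 kg/s.

644.6 kg/s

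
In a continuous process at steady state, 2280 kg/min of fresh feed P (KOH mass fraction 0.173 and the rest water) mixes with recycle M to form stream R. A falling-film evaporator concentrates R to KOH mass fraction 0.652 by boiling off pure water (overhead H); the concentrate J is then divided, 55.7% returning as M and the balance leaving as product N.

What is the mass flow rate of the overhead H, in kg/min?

1675 kg/min

Overall KOH balance (none leaves overhead): KOH in fresh feed = KOH in product, i.e. 2280×0.173 = (1−0.557)·J·0.652.
J = 394.44/(0.652×0.443) = 1365.6 kg/min.
Recycle M = 0.557×1365.6 = 760.65 kg/min.
Combined feed R = 2280 + 760.65 = 3040.6 kg/min.
Overhead H = R − J = 3040.6 − 1365.6 = 1675 kg/min.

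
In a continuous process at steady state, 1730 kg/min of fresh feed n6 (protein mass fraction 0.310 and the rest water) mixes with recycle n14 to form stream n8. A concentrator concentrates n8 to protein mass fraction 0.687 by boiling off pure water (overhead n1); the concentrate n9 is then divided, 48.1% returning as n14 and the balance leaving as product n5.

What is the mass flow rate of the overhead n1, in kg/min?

Overall protein balance (none leaves overhead): protein in fresh feed = protein in product, i.e. 1730×0.310 = (1−0.481)·n9·0.687.
n9 = 536.3/(0.687×0.519) = 1504.1 kg/min.
Recycle n14 = 0.481×1504.1 = 723.48 kg/min.
Combined feed n8 = 1730 + 723.48 = 2453.5 kg/min.
Overhead n1 = n8 − n9 = 2453.5 − 1504.1 = 949.36 kg/min.

949.4 kg/min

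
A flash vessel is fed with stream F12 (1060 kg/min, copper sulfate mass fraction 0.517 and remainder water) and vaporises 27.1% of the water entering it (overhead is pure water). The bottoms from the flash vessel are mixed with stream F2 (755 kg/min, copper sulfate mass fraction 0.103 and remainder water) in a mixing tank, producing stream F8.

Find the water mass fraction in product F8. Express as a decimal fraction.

Vapour removed = 0.271×0.483×1060 = 138.75 kg/min; concentrate = 921.25 kg/min.
water reaching the mixer = 373.23 (from concentrate) + 755×0.897 = 1050.5 kg/min.
Product flow = 921.25 + 755 = 1676.3 kg/min; water fraction = 0.627.

0.627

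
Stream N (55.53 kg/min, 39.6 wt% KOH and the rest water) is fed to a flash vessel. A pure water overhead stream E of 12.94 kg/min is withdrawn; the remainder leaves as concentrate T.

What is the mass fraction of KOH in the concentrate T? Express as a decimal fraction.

KOH is not removed: 55.53×0.396 = 21.99 kg/min of KOH enters T.
Concentrate = 55.53 − 12.94 = 42.59 kg/min.
Mass fraction = 21.99/42.59 = 0.516.

0.516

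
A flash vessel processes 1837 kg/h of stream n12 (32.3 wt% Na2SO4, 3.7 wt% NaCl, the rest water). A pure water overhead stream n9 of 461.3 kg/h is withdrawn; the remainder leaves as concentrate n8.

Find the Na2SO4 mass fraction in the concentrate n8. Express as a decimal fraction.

Na2SO4 is not removed: 1837×0.323 = 593.35 kg/h of Na2SO4 enters n8.
Concentrate = 1837 − 461.3 = 1375.7 kg/h.
Mass fraction = 593.35/1375.7 = 0.431.

0.431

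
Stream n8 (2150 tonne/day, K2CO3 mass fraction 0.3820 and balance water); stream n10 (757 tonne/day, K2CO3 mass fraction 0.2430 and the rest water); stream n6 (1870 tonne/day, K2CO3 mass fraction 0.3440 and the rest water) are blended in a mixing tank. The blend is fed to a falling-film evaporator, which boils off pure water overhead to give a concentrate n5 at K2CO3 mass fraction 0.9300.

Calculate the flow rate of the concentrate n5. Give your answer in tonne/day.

1773 tonne/day

K2CO3 entering = 2150×0.382 + 757×0.243 + 1870×0.344 = 1648.5 tonne/day.
All K2CO3 reports to n5, so n5 = 1648.5/0.930 = 1772.6 tonne/day.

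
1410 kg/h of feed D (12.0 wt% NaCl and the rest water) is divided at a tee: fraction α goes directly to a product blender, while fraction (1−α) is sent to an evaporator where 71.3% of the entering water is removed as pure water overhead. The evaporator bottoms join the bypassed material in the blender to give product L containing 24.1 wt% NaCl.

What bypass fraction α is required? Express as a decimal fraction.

0.200

All 1410×0.120 = 169.2 kg/h of NaCl reaches L, so L = 169.2/0.241 = 702.07 kg/h and vapour = 707.93 kg/h.
The evaporator receives (1−α)·1410 of feed at 0.880 water and removes 0.713 of that water:
0.713×0.880×(1−α)×1410 = 707.93
(1−α) = 707.93/884.69 = 0.8002;  α = 0.1998.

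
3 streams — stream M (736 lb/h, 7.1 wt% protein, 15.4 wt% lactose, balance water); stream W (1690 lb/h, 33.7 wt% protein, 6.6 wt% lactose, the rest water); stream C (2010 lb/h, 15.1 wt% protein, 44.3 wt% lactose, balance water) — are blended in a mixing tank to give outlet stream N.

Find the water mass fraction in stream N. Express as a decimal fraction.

Total flow out = 736 + 1690 + 2010 = 4436 lb/h.
water in = 736×0.775 + 1690×0.597 + 2010×0.406 = 2395.4 lb/h.
water mass fraction in N = 2395.4/4436 = 0.540.

0.540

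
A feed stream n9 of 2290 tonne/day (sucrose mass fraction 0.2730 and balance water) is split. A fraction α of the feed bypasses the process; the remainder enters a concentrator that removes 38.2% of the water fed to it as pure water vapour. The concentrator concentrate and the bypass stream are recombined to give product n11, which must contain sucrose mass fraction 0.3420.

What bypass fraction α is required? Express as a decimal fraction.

All 2290×0.273 = 625.17 tonne/day of sucrose reaches n11, so n11 = 625.17/0.342 = 1828 tonne/day and vapour = 462.02 tonne/day.
The evaporator receives (1−α)·2290 of feed at 0.727 water and removes 0.382 of that water:
0.382×0.727×(1−α)×2290 = 462.02
(1−α) = 462.02/635.97 = 0.7265;  α = 0.2735.

0.274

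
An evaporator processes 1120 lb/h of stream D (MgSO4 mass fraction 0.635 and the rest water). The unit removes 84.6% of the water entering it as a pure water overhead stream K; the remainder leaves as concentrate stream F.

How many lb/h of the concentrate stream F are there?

water entering = 1120×0.365 = 408.8 lb/h; overhead removed = 0.846×408.8 = 345.84 lb/h.
Concentrate = 1120 − 345.84 = 774.16 lb/h.

774.2 lb/h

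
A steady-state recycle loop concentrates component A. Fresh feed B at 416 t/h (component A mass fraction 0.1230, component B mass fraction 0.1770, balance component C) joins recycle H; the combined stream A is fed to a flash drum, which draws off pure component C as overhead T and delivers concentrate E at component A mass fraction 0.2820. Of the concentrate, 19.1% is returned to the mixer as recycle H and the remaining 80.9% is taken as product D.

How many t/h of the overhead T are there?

Overall component A balance (none leaves overhead): component A in fresh feed = component A in product, i.e. 416×0.123 = (1−0.191)·E·0.282.
E = 51.168/(0.282×0.809) = 224.29 t/h.
Recycle H = 0.191×224.29 = 42.838 t/h.
Combined feed A = 416 + 42.838 = 458.84 t/h.
Overhead T = A − E = 458.84 − 224.29 = 234.55 t/h.

234.6 t/h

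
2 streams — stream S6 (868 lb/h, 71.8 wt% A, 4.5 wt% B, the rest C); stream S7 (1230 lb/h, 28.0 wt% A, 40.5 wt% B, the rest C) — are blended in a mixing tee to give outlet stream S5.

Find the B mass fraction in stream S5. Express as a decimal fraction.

0.256

Total flow out = 868 + 1230 = 2098 lb/h.
B in = 868×0.045 + 1230×0.405 = 537.21 lb/h.
B mass fraction in S5 = 537.21/2098 = 0.256.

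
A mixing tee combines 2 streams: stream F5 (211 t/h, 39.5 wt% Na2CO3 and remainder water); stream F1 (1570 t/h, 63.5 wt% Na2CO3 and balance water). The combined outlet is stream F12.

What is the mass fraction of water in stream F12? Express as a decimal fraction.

0.393

Total flow out = 211 + 1570 = 1781 t/h.
water in = 211×0.605 + 1570×0.365 = 700.7 t/h.
water mass fraction in F12 = 700.7/1781 = 0.393.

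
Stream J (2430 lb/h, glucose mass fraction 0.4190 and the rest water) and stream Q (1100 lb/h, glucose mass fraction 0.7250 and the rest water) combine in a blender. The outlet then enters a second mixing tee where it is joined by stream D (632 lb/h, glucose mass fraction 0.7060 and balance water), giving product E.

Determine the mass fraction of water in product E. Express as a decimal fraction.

Overall, product flow = 4162 lb/h.
water in = 2430×0.581 + 1100×0.275 + 632×0.294 = 1900.1 lb/h.
water fraction in E = 0.4565.

0.4565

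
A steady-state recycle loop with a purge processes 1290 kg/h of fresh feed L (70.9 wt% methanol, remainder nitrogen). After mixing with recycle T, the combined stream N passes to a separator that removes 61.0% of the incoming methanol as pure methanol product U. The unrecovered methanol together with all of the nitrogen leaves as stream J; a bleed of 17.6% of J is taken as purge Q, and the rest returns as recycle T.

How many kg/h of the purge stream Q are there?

467.9 kg/h

nitrogen enters only via L and leaves only via the purge: 1290×0.291 = 0.176×(nitrogen in J), and the separator passes all nitrogen, so nitrogen in N = nitrogen in J = 2132.9 kg/h.
methanol in N: m_A = 1290×0.709 + (1−0.176)·(1−0.610)·m_A, so m_A = 914.61/0.6786 = 1347.7 kg/h.
J = (1−0.610)×1347.7 + 2132.9 = 2658.5 kg/h.
Purge Q = 0.176×2658.5 = 467.9 kg/h.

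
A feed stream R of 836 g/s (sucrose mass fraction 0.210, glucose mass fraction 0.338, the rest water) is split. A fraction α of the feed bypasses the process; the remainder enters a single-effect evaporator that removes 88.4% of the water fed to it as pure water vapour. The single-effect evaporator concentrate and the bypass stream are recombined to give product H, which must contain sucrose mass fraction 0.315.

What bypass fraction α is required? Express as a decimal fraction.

0.166

All 836×0.210 = 175.56 g/s of sucrose reaches H, so H = 175.56/0.315 = 557.33 g/s and vapour = 278.67 g/s.
The evaporator receives (1−α)·836 of feed at 0.452 water and removes 0.884 of that water:
0.884×0.452×(1−α)×836 = 278.67
(1−α) = 278.67/334.04 = 0.8342;  α = 0.1658.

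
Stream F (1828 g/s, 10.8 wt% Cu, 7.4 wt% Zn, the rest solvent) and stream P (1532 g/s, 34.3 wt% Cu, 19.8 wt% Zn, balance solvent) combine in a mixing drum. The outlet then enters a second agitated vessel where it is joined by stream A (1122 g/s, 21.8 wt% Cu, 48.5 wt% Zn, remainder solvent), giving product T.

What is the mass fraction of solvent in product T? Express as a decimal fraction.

Overall, product flow = 4482 g/s.
solvent in = 1828×0.818 + 1532×0.459 + 1122×0.297 = 2531.7 g/s.
solvent fraction in T = 0.5649.

0.5649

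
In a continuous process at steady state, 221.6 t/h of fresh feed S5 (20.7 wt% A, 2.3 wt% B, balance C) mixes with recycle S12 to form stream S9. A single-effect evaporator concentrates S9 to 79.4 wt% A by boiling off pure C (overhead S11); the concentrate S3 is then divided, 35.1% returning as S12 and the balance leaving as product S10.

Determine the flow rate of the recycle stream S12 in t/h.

31.25 t/h

Overall A balance (none leaves overhead): A in fresh feed = A in product, i.e. 221.6×0.207 = (1−0.351)·S3·0.794.
S3 = 45.871/(0.794×0.649) = 89.017 t/h.
Recycle S12 = 0.351×89.017 = 31.245 t/h.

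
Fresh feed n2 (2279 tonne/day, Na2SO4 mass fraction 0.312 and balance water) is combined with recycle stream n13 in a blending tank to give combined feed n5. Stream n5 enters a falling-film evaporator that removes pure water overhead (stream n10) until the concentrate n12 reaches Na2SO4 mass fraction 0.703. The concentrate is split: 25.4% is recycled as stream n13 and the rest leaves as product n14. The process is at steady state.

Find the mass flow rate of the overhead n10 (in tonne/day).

Overall Na2SO4 balance (none leaves overhead): Na2SO4 in fresh feed = Na2SO4 in product, i.e. 2279×0.312 = (1−0.254)·n12·0.703.
n12 = 711.05/(0.703×0.746) = 1355.8 tonne/day.
Recycle n13 = 0.254×1355.8 = 344.38 tonne/day.
Combined feed n5 = 2279 + 344.38 = 2623.4 tonne/day.
Overhead n10 = n5 − n12 = 2623.4 − 1355.8 = 1267.6 tonne/day.

1268 tonne/day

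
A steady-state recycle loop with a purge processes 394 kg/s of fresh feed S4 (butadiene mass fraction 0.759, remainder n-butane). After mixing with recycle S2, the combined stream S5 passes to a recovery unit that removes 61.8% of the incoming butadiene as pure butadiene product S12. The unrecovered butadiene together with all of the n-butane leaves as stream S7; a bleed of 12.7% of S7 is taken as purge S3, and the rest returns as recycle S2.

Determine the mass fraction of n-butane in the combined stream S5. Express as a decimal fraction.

n-butane enters only via S4 and leaves only via the purge: 394×0.241 = 0.127×(n-butane in S7), and the recovery unit passes all n-butane, so n-butane in S5 = n-butane in S7 = 747.67 kg/s.
butadiene in S5: m_A = 394×0.759 + (1−0.127)·(1−0.618)·m_A, so m_A = 299.05/0.6665 = 448.67 kg/s.
S5 = 448.67 + 747.67 = 1196.3 kg/s.
n-butane fraction in S5 = 747.67/1196.3 = 0.625.

0.625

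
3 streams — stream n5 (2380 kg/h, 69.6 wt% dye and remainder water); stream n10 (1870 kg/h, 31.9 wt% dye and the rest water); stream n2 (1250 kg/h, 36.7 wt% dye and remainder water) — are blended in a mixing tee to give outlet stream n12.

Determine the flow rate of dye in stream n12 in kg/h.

dye out = dye in = 2380×0.696 + 1870×0.319 + 1250×0.367 = 2711.8 kg/h.

2712 kg/h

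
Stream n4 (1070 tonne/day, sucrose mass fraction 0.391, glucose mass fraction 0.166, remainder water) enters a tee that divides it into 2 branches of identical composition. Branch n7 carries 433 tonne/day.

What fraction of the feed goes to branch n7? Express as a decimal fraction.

0.405

Fraction to n7 = 433/1070 = 0.4047.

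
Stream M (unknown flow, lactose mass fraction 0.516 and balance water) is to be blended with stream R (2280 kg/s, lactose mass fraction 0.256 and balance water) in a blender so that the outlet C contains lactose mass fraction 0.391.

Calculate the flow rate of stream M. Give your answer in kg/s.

Let M be the unknown flow. Total out = 2280 + M.
lactose balance: 583.68 + 0.516·M = 0.391·(2280 + M)
(0.516 − 0.391)·M = 0.391×2280 − 583.68 = 307.8
M = 307.8 / 0.125 = 2462.4 kg/s

2462 kg/s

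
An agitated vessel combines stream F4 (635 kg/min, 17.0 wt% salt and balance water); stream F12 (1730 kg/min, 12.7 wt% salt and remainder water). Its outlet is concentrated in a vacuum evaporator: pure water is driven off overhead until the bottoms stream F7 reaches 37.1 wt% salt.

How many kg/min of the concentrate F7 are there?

883.2 kg/min

salt entering = 635×0.170 + 1730×0.127 = 327.66 kg/min.
All salt reports to F7, so F7 = 327.66/0.371 = 883.18 kg/min.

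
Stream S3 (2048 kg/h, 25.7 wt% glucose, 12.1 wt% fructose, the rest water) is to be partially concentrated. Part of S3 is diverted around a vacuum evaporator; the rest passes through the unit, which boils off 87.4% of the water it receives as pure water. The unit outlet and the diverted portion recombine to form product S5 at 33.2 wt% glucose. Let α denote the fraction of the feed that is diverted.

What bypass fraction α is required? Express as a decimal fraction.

All 2048×0.257 = 526.34 kg/h of glucose reaches S5, so S5 = 526.34/0.332 = 1585.3 kg/h and vapour = 462.65 kg/h.
The evaporator receives (1−α)·2048 of feed at 0.622 water and removes 0.874 of that water:
0.874×0.622×(1−α)×2048 = 462.65
(1−α) = 462.65/1113.4 = 0.4155;  α = 0.5845.

0.584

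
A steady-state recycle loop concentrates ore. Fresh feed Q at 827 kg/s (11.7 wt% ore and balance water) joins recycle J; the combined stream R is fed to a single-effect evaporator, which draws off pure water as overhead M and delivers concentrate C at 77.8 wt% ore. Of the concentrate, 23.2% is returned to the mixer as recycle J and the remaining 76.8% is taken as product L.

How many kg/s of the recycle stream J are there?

Overall ore balance (none leaves overhead): ore in fresh feed = ore in product, i.e. 827×0.117 = (1−0.232)·C·0.778.
C = 96.759/(0.778×0.768) = 161.94 kg/s.
Recycle J = 0.232×161.94 = 37.57 kg/s.

37.57 kg/s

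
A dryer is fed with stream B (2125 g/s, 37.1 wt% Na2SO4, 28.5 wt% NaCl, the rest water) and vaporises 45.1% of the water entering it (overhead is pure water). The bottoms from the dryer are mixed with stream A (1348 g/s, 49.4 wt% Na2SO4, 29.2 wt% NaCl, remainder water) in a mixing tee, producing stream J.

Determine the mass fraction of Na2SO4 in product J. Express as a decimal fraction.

Vapour removed = 0.451×0.344×2125 = 329.68 g/s; concentrate = 1795.3 g/s.
Na2SO4 reaching the mixer = 788.38 (from concentrate) + 1348×0.494 = 1454.3 g/s.
Product flow = 1795.3 + 1348 = 3143.3 g/s; Na2SO4 fraction = 0.463.

0.463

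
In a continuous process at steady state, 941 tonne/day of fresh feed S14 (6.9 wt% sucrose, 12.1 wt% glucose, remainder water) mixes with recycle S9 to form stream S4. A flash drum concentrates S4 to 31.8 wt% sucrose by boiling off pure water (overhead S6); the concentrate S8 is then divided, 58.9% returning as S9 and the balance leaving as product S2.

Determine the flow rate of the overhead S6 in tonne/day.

736.8 tonne/day

Overall sucrose balance (none leaves overhead): sucrose in fresh feed = sucrose in product, i.e. 941×0.069 = (1−0.589)·S8·0.318.
S8 = 64.929/(0.318×0.411) = 496.79 tonne/day.
Recycle S9 = 0.589×496.79 = 292.61 tonne/day.
Combined feed S4 = 941 + 292.61 = 1233.6 tonne/day.
Overhead S6 = S4 − S8 = 1233.6 − 496.79 = 736.82 tonne/day.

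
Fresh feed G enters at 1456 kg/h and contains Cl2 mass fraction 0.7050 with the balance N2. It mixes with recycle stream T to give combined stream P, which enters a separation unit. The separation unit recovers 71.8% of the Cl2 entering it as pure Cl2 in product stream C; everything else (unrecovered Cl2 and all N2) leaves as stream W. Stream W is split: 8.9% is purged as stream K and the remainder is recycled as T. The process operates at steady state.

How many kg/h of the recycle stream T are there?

4751 kg/h

N2 enters only via G and leaves only via the purge: 1456×0.295 = 0.089×(N2 in W), and the separation unit passes all N2, so N2 in P = N2 in W = 4826.1 kg/h.
Cl2 in P: m_A = 1456×0.705 + (1−0.089)·(1−0.718)·m_A, so m_A = 1026.5/0.7431 = 1381.4 kg/h.
W = (1−0.718)×1381.4 + 4826.1 = 5215.6 kg/h.
Recycle T = (1−0.089)×5215.6 = 4751.4 kg/h.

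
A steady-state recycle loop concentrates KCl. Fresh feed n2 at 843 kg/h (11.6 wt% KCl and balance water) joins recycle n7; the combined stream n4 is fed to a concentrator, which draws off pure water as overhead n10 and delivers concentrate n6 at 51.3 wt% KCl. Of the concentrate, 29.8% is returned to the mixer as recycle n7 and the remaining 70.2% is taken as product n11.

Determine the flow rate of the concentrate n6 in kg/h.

271.5 kg/h

Overall KCl balance (none leaves overhead): KCl in fresh feed = KCl in product, i.e. 843×0.116 = (1−0.298)·n6·0.513.
n6 = 97.788/(0.513×0.702) = 271.54 kg/h.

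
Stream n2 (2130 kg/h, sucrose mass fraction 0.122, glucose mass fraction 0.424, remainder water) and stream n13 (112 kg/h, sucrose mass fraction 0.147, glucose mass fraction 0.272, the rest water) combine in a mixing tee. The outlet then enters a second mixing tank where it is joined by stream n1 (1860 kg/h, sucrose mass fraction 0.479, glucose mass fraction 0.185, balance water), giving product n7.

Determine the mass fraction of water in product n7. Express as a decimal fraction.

0.404

Overall, product flow = 4102 kg/h.
water in = 2130×0.454 + 112×0.581 + 1860×0.336 = 1657.1 kg/h.
water fraction in n7 = 0.404.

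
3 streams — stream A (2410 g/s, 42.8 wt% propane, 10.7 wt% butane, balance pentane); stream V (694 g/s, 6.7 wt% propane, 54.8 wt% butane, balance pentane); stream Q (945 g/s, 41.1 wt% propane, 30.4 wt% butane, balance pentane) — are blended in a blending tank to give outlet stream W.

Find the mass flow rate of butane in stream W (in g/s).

925.5 g/s

butane out = butane in = 2410×0.107 + 694×0.548 + 945×0.304 = 925.46 g/s.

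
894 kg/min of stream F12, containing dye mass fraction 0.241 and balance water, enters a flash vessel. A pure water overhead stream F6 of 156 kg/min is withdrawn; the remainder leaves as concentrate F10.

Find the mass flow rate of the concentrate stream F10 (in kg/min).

Concentrate = 894 − 156 = 738 kg/min.

738 kg/min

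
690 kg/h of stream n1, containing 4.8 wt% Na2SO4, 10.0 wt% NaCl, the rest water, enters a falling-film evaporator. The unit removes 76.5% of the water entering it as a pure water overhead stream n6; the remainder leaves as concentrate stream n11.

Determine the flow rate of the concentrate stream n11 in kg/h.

240.3 kg/h

water entering = 690×0.852 = 587.88 kg/h; overhead removed = 0.765×587.88 = 449.73 kg/h.
Concentrate = 690 − 449.73 = 240.27 kg/h.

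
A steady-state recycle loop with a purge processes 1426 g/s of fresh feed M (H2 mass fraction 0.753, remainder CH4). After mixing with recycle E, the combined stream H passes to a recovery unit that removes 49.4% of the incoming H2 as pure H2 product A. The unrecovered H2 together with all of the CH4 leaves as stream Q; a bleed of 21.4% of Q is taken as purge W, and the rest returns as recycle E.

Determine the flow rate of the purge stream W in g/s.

545.3 g/s

CH4 enters only via M and leaves only via the purge: 1426×0.247 = 0.214×(CH4 in Q), and the recovery unit passes all CH4, so CH4 in H = CH4 in Q = 1645.9 g/s.
H2 in H: m_A = 1426×0.753 + (1−0.214)·(1−0.494)·m_A, so m_A = 1073.8/0.6023 = 1782.8 g/s.
Q = (1−0.494)×1782.8 + 1645.9 = 2548 g/s.
Purge W = 0.214×2548 = 545.28 g/s.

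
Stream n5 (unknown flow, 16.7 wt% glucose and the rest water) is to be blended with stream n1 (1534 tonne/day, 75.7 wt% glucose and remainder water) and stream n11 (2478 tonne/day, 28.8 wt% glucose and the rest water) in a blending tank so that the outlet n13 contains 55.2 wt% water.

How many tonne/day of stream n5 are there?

Let n5 be the unknown flow. Total out = 4012 + n5.
water balance: 2137.1 + 0.833·n5 = 0.552·(4012 + n5)
(0.833 − 0.552)·n5 = 0.552×4012 − 2137.1 = 77.526
n5 = 77.526 / 0.281 = 275.89 tonne/day

275.9 tonne/day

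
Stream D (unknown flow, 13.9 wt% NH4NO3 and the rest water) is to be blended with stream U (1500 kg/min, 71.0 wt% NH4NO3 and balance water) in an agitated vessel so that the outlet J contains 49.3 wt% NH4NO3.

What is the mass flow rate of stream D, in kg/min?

Let D be the unknown flow. Total out = 1500 + D.
NH4NO3 balance: 1065 + 0.139·D = 0.493·(1500 + D)
(0.139 − 0.493)·D = 0.493×1500 − 1065 = -325.5
D = -325.5 / -0.354 = 919.49 kg/min

919.5 kg/min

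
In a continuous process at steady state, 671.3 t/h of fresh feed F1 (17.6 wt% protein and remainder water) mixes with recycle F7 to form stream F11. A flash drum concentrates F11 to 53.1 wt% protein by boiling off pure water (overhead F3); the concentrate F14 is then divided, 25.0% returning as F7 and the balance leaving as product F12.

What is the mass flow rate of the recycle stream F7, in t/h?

74.17 t/h

Overall protein balance (none leaves overhead): protein in fresh feed = protein in product, i.e. 671.3×0.176 = (1−0.250)·F14·0.531.
F14 = 118.15/(0.531×0.750) = 296.67 t/h.
Recycle F7 = 0.250×296.67 = 74.167 t/h.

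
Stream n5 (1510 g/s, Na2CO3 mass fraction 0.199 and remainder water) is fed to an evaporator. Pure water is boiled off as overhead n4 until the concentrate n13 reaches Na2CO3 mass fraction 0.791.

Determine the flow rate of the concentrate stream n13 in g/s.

Na2CO3 is conserved: 1510×0.199 = 300.49 g/s all reports to the concentrate.
Concentrate = 300.49/(target fraction) = 379.89 g/s.

379.9 g/s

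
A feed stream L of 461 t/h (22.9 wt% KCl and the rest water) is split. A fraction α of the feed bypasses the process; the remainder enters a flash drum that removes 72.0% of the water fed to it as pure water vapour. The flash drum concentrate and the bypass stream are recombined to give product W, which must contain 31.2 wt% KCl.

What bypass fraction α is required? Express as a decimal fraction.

0.521

All 461×0.229 = 105.57 t/h of KCl reaches W, so W = 105.57/0.312 = 338.36 t/h and vapour = 122.64 t/h.
The evaporator receives (1−α)·461 of feed at 0.771 water and removes 0.720 of that water:
0.720×0.771×(1−α)×461 = 122.64
(1−α) = 122.64/255.91 = 0.4792;  α = 0.5208.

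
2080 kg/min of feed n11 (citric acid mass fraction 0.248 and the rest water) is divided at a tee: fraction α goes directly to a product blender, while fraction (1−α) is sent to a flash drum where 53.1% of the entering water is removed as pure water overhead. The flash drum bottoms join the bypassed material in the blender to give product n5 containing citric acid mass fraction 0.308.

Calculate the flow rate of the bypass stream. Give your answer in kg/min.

All 2080×0.248 = 515.84 kg/min of citric acid reaches n5, so n5 = 515.84/0.308 = 1674.8 kg/min and vapour = 405.19 kg/min.
The evaporator receives (1−α)·2080 of feed at 0.752 water and removes 0.531 of that water:
0.531×0.752×(1−α)×2080 = 405.19
(1−α) = 405.19/830.57 = 0.4879;  α = 0.5121.
Bypass flow = 0.5121×2080 = 1065.3 kg/min.

1065 kg/min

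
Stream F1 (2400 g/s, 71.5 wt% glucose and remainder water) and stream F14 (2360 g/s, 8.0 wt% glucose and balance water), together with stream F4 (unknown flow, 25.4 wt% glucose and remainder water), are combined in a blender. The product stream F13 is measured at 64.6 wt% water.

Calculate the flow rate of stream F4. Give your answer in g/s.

2198 g/s

Let F4 be the unknown flow. Total out = 4760 + F4.
water balance: 2855.2 + 0.746·F4 = 0.646·(4760 + F4)
(0.746 − 0.646)·F4 = 0.646×4760 − 2855.2 = 219.76
F4 = 219.76 / 0.100 = 2197.6 g/s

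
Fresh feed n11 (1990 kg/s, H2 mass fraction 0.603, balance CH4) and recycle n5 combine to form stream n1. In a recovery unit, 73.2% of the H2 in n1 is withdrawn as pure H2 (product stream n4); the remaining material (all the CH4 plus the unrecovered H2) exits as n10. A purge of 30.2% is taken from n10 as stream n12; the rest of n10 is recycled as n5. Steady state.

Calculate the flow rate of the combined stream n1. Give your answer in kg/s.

CH4 enters only via n11 and leaves only via the purge: 1990×0.397 = 0.302×(CH4 in n10), and the recovery unit passes all CH4, so CH4 in n1 = CH4 in n10 = 2616 kg/s.
H2 in n1: m_A = 1990×0.603 + (1−0.302)·(1−0.732)·m_A, so m_A = 1200/0.8129 = 1476.1 kg/s.
n1 = 1476.1 + 2616 = 4092.1 kg/s.

4092 kg/s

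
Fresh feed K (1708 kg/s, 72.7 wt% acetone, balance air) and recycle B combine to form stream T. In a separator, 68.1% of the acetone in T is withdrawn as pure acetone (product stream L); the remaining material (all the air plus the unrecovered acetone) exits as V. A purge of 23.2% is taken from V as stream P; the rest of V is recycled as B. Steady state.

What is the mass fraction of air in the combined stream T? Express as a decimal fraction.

0.550

air enters only via K and leaves only via the purge: 1708×0.273 = 0.232×(air in V), and the separator passes all air, so air in T = air in V = 2009.8 kg/s.
acetone in T: m_A = 1708×0.727 + (1−0.232)·(1−0.681)·m_A, so m_A = 1241.7/0.7550 = 1644.6 kg/s.
T = 1644.6 + 2009.8 = 3654.5 kg/s.
air fraction in T = 2009.8/3654.5 = 0.550.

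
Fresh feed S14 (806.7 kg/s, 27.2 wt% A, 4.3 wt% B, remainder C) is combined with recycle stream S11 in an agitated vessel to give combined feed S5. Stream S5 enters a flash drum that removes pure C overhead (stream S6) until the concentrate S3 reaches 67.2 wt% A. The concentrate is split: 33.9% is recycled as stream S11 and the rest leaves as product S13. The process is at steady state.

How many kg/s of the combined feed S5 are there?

974.2 kg/s

Overall A balance (none leaves overhead): A in fresh feed = A in product, i.e. 806.7×0.272 = (1−0.339)·S3·0.672.
S3 = 219.42/(0.672×0.661) = 493.98 kg/s.
Recycle S11 = 0.339×493.98 = 167.46 kg/s.
Combined feed S5 = 806.7 + 167.46 = 974.16 kg/s.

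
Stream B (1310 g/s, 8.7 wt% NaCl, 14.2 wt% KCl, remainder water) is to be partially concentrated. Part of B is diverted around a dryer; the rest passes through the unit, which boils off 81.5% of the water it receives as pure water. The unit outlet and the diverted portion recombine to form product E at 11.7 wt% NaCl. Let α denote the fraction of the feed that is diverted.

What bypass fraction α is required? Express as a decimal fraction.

All 1310×0.087 = 113.97 g/s of NaCl reaches E, so E = 113.97/0.117 = 974.1 g/s and vapour = 335.9 g/s.
The evaporator receives (1−α)·1310 of feed at 0.771 water and removes 0.815 of that water:
0.815×0.771×(1−α)×1310 = 335.9
(1−α) = 335.9/823.16 = 0.4081;  α = 0.5919.

0.592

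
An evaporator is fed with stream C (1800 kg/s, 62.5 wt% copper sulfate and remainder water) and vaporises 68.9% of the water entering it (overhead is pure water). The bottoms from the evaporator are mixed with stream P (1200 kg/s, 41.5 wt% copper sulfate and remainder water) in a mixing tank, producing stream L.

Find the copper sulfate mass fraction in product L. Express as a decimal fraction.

Vapour removed = 0.689×0.375×1800 = 465.07 kg/s; concentrate = 1334.9 kg/s.
copper sulfate reaching the mixer = 1125 (from concentrate) + 1200×0.415 = 1623 kg/s.
Product flow = 1334.9 + 1200 = 2534.9 kg/s; copper sulfate fraction = 0.6403.

0.6403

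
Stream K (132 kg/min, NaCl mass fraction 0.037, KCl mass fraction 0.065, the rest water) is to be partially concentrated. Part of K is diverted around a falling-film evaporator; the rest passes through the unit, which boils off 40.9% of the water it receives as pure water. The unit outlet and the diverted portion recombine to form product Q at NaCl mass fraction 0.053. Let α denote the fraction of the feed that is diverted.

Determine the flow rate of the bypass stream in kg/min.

23.5 kg/min

All 132×0.037 = 4.884 kg/min of NaCl reaches Q, so Q = 4.884/0.053 = 92.151 kg/min and vapour = 39.849 kg/min.
The evaporator receives (1−α)·132 of feed at 0.898 water and removes 0.409 of that water:
0.409×0.898×(1−α)×132 = 39.849
(1−α) = 39.849/48.481 = 0.8219;  α = 0.1781.
Bypass flow = 0.1781×132 = 23.503 kg/min.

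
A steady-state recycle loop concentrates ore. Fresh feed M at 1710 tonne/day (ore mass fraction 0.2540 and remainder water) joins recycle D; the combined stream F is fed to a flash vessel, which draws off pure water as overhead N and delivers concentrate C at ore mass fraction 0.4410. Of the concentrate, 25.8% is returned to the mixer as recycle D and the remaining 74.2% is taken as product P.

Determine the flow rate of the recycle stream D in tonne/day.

Overall ore balance (none leaves overhead): ore in fresh feed = ore in product, i.e. 1710×0.254 = (1−0.258)·C·0.441.
C = 434.34/(0.441×0.742) = 1327.4 tonne/day.
Recycle D = 0.258×1327.4 = 342.46 tonne/day.

342.5 tonne/day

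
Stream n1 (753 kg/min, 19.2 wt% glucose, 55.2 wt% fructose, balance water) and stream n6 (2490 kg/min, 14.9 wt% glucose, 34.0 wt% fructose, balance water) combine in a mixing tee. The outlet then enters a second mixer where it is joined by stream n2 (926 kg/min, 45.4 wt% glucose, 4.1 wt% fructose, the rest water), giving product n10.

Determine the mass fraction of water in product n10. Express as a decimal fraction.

Overall, product flow = 4169 kg/min.
water in = 753×0.256 + 2490×0.511 + 926×0.505 = 1932.8 kg/min.
water fraction in n10 = 0.464.

0.464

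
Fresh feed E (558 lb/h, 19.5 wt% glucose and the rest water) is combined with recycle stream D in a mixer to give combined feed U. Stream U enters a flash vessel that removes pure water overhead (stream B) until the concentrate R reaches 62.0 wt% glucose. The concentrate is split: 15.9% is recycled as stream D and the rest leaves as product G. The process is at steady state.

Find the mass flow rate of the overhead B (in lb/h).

382.5 lb/h

Overall glucose balance (none leaves overhead): glucose in fresh feed = glucose in product, i.e. 558×0.195 = (1−0.159)·R·0.620.
R = 108.81/(0.620×0.841) = 208.68 lb/h.
Recycle D = 0.159×208.68 = 33.18 lb/h.
Combined feed U = 558 + 33.18 = 591.18 lb/h.
Overhead B = U − R = 591.18 − 208.68 = 382.5 lb/h.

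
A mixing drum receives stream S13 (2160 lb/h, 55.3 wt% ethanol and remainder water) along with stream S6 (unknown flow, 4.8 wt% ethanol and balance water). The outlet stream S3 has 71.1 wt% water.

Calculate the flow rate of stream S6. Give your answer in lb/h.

Let S6 be the unknown flow. Total out = 2160 + S6.
water balance: 965.52 + 0.952·S6 = 0.711·(2160 + S6)
(0.952 − 0.711)·S6 = 0.711×2160 − 965.52 = 570.24
S6 = 570.24 / 0.241 = 2366.1 lb/h

2366 lb/h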